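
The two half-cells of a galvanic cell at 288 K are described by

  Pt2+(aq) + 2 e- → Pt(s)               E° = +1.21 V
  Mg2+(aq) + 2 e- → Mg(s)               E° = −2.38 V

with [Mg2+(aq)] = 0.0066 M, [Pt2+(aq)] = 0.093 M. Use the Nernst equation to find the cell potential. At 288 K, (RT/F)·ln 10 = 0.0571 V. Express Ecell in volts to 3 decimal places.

+3.623 V

Pt²⁺/Pt is reduced (cathode, E° = +1.21 V) and Mg²⁺/Mg is oxidized (anode).
The standard potential is +1.21 − (−2.38) = +3.59 V and the balanced reaction transfers n = 2 electrons.
For the overall reaction Pt2+(aq) + Mg(s) → Pt(s) + Mg2+(aq), Q = [Mg2+(aq)] / [Pt2+(aq)] = 0.071, giving log Q = −1.149.
E = E° − (0.0571/n)·log Q = +3.59 − (0.0571/2)(−1.149) = +3.623 V.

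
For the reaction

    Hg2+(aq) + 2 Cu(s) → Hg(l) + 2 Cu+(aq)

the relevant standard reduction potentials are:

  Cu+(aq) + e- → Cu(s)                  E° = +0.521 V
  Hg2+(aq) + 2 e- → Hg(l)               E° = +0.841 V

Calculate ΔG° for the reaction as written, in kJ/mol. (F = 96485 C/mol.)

In the reaction as written Hg2+(aq) is reduced, so the Hg²⁺/Hg couple is the cathode and Cu⁺/Cu is the anode.
E°cell = +0.841 − (+0.521) = +0.320 V; balancing electrons gives n = 2.
ΔG° = −nFE°cell = −(2)(96485)(+0.320) J/mol = −61.8 kJ/mol.

−61.8 kJ/mol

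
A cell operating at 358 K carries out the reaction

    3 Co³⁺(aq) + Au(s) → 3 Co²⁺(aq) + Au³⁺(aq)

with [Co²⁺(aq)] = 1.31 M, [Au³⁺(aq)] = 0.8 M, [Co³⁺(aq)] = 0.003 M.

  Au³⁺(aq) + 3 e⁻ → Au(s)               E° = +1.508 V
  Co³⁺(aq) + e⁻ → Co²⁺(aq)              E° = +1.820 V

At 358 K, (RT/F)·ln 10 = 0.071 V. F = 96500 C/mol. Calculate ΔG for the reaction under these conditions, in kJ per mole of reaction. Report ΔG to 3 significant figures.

−36.7 kJ/mol

The standard cell potential is +1.820 − (+1.508) = +0.312 V, with n = 3 electrons in the balanced equation.
The reaction quotient is ([Co²⁺(aq)]^3·[Au³⁺(aq)]) / [Co³⁺(aq)]^3 = 6.66×10^7; by Nernst, E = +0.312 − (0.071/3)(7.824) = +0.1268 V.
Finally ΔG = −nFE = −(3)(96500 C/mol)(+0.1268 V) = −36.7 kJ/mol.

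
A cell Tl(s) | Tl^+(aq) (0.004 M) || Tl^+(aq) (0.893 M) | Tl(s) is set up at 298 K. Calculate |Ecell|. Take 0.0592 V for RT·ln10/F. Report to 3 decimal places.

For a concentration cell E°cell = 0, since both electrodes use the same couple.
The compartment with the higher Tl^+(aq) concentration (0.893 M) acts as the cathode; ions are reduced there and produced at the dilute (0.004 M) anode.
With n = 1, Ecell = −(0.0592/1)·log([dilute]/[conc]) = −(0.0592/1)·log(0.004/0.893) = +0.139 V.

0.139 V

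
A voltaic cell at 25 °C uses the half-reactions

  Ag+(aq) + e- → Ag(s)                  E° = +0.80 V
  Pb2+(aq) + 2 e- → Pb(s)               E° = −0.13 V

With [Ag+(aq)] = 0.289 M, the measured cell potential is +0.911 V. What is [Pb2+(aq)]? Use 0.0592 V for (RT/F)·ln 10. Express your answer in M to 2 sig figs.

Ag⁺/Ag is the cathode (higher E°); E°cell = +0.80 − (−0.13) = +0.93 V with n = 2.
From the Nernst equation, log Q = n(E° − E)/0.0592 = 2·(+0.93 − (+0.911))/0.0592 = 0.642.
Balancing electrons gives 2 Ag+(aq) + Pb(s) → 2 Ag(s) + Pb2+(aq); thus Q = [Pb2+(aq)] / [Ag+(aq)]^2.
Substituting the known concentrations and solving, log [Pb2+(aq)] = −0.436 and [Pb2+(aq)] = 0.37 M.

0.37 M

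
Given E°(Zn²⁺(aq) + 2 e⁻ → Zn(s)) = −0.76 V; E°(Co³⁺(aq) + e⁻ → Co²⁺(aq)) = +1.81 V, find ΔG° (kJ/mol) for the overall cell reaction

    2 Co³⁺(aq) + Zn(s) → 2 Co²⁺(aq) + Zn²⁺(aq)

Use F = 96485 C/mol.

−496 kJ/mol

In the reaction as written Co³⁺(aq) is reduced, so the Co³⁺/Co²⁺ couple is the cathode and Zn²⁺/Zn is the anode.
E°cell = +1.81 − (−0.76) = +2.57 V; balancing electrons gives n = 2.
ΔG° = −nFE°cell = −(2)(96485)(+2.57) J/mol = −496 kJ/mol.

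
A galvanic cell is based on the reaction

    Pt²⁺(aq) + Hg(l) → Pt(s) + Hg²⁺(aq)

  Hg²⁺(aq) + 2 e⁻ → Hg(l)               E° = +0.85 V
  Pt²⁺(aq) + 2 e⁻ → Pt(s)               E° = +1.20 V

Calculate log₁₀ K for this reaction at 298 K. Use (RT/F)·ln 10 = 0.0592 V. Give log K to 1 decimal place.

The Pt²⁺/Pt couple is reduced (cathode); E°cell = +1.20 − (+0.85) = +0.35 V with n = 2.
At equilibrium E = 0, so log K = nE°cell / 0.0592 = (2)(+0.35) / 0.0592 = 11.8.

log K = 11.8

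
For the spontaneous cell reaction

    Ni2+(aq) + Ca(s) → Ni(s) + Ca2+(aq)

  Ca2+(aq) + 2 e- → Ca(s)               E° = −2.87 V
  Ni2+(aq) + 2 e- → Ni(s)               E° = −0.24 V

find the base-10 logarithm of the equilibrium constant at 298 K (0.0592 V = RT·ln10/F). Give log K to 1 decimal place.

The Ni²⁺/Ni couple is reduced (cathode); E°cell = −0.24 − (−2.87) = +2.63 V with n = 2.
At equilibrium E = 0, so log K = nE°cell / 0.0592 = (2)(+2.63) / 0.0592 = 88.9.

log K = 88.9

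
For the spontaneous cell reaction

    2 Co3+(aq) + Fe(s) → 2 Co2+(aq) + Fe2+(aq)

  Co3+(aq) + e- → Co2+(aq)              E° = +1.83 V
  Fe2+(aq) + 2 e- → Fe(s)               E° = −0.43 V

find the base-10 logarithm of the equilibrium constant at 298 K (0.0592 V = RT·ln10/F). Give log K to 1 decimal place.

log K = 76.4

The Co³⁺/Co²⁺ couple is reduced (cathode); E°cell = +1.83 − (−0.43) = +2.26 V with n = 2.
At equilibrium E = 0, so log K = nE°cell / 0.0592 = (2)(+2.26) / 0.0592 = 76.4.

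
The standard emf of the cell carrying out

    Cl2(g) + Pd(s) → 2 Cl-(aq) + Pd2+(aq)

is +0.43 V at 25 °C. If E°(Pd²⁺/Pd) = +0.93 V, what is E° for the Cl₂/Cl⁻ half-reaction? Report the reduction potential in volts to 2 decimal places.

+1.36 V

In the reaction as written the Cl₂/Cl⁻ couple is reduced (cathode) and Pd²⁺/Pd is oxidized (anode), so E°cell = E°(Cl₂/Cl⁻) − E°(Pd²⁺/Pd).
E°(Cl₂/Cl⁻) = E°cell + E°(anode) = +0.43 + (+0.93) = +1.36 V.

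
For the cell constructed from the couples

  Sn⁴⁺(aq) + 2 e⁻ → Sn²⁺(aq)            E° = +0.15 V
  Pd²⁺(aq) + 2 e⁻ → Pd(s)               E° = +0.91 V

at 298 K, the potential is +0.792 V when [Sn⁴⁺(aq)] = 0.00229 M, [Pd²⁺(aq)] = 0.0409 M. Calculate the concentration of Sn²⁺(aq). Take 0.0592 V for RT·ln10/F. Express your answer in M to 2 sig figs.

0.67 M

The Pd²⁺/Pd couple has the larger reduction potential, so it is the cathode: E°cell = +0.91 − (+0.15) = +0.76 V and n = 2.
Since E = E° − (0.0592/n)·log Q, log Q = n(E° − E)/0.0592 = −1.081.
Balancing electrons gives Pd²⁺(aq) + Sn²⁺(aq) → Pd(s) + Sn⁴⁺(aq); thus Q = [Sn⁴⁺(aq)] / ([Pd²⁺(aq)]·[Sn²⁺(aq)]).
Isolating [Sn²⁺(aq)] in Q = 10^{−1.081} yields log [Sn²⁺(aq)] = −0.171, i.e. 0.67 M.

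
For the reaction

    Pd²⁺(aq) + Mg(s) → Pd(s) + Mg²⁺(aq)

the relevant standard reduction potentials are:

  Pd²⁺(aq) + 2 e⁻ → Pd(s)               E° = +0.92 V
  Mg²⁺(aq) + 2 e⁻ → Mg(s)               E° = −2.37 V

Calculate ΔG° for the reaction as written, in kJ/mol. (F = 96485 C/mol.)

−635 kJ/mol

In the reaction as written Pd²⁺(aq) is reduced, so the Pd²⁺/Pd couple is the cathode and Mg²⁺/Mg is the anode.
E°cell = +0.92 − (−2.37) = +3.29 V; balancing electrons gives n = 2.
ΔG° = −nFE°cell = −(2)(96485)(+3.29) J/mol = −635 kJ/mol.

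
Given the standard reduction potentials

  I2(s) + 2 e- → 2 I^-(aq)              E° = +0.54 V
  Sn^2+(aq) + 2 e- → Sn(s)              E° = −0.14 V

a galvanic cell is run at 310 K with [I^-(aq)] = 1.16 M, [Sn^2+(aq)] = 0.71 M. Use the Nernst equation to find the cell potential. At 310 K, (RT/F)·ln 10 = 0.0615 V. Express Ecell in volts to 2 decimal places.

The I₂/I⁻ couple has the more positive E°, so it is the cathode; Sn²⁺/Sn is the anode.
E°cell = E°cat − E°an = +0.54 − (−0.14) = +0.68 V; n = 2.
Balancing gives I2(s) + Sn(s) → 2 I^-(aq) + Sn^2+(aq); hence Q = [I^-(aq)]^2·[Sn^2+(aq)] = 0.955 (log Q = −0.020).
Applying E = E° − (RT ln10/nF)·log Q gives +0.68 − (0.0615/2)(−0.020) = +0.68 V.

+0.68 V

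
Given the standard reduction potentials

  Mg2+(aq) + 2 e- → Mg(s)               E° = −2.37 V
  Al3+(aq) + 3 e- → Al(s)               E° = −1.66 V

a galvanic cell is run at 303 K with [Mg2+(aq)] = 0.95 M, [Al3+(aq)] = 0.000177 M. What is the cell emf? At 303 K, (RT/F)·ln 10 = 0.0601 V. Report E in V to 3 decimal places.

+0.636 V

The Al³⁺/Al couple has the more positive E°, so it is the cathode; Mg²⁺/Mg is the anode.
The standard potential is −1.66 − (−2.37) = +0.71 V and the balanced reaction transfers n = 6 electrons.
The balanced reaction is 2 Al3+(aq) + 3 Mg(s) → 2 Al(s) + 3 Mg2+(aq), so Q = [Mg2+(aq)]^3 / [Al3+(aq)]^2 = 2.74×10^7 and log Q = 7.437.
By the Nernst equation, E = +0.71 − (0.0601/6)·(7.437) = +0.636 V.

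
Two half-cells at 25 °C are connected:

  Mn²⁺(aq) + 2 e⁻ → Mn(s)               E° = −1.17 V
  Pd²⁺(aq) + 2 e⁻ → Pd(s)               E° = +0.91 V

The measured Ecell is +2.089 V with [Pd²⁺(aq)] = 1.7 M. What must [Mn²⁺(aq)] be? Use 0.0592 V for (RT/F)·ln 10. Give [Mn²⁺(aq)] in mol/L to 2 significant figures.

0.84 M

Pd²⁺/Pd is the cathode (higher E°); E°cell = +0.91 − (−1.17) = +2.08 V with n = 2.
Rearranging E = E° − (0.0592/n)·log Q gives log Q = 2(+2.08 − (+2.089))/0.0592 = −0.304.
For Pd²⁺(aq) + Mn(s) → Pd(s) + Mn²⁺(aq), the reaction quotient is Q = [Mn²⁺(aq)] / [Pd²⁺(aq)].
Isolating [Mn²⁺(aq)] in Q = 10^{−0.304} yields log [Mn²⁺(aq)] = −0.074, i.e. 0.84 M.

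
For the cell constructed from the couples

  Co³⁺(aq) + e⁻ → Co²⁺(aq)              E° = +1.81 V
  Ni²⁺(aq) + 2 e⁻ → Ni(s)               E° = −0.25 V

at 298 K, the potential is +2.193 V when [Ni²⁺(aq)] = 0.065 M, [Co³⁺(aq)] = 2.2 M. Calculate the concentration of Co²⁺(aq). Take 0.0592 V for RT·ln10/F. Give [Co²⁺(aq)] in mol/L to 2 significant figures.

Co³⁺/Co²⁺ is the cathode (higher E°); E°cell = +1.81 − (−0.25) = +2.06 V with n = 2.
Since E = E° − (0.0592/n)·log Q, log Q = n(E° − E)/0.0592 = −4.493.
For 2 Co³⁺(aq) + Ni(s) → 2 Co²⁺(aq) + Ni²⁺(aq), the reaction quotient is Q = ([Co²⁺(aq)]^2·[Ni²⁺(aq)]) / [Co³⁺(aq)]^2.
Substituting the known concentrations and solving, log [Co²⁺(aq)] = −1.311 and [Co²⁺(aq)] = 0.049 M.

0.049 M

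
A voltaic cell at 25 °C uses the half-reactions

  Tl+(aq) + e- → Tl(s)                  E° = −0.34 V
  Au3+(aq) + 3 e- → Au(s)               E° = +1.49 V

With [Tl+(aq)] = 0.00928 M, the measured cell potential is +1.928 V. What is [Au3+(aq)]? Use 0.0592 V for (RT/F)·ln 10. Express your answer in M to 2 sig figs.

The Au³⁺/Au couple has the larger reduction potential, so it is the cathode: E°cell = +1.49 − (−0.34) = +1.83 V and n = 3.
From the Nernst equation, log Q = n(E° − E)/0.0592 = 3·(+1.83 − (+1.928))/0.0592 = −4.966.
For Au3+(aq) + 3 Tl(s) → Au(s) + 3 Tl+(aq), the reaction quotient is Q = [Tl+(aq)]^3 / [Au3+(aq)].
Substituting the known concentrations and solving, log [Au3+(aq)] = −1.131 and [Au3+(aq)] = 0.074 M.

0.074 M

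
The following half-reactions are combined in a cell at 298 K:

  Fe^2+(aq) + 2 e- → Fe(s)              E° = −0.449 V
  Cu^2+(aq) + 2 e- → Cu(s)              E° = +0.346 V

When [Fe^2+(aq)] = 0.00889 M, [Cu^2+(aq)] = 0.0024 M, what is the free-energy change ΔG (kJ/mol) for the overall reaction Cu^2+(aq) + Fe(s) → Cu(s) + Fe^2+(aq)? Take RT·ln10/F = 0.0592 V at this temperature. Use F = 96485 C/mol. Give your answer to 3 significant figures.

With Cu²⁺/Cu reduced at the cathode, E°cell = +0.346 − (−0.449) = +0.795 V and n = 2.
Here Q = [Fe^2+(aq)] / [Cu^2+(aq)] = 3.7 (log Q = 0.569), giving E = +0.795 − (0.0592/2)·(0.569) = +0.7782 V.
Finally ΔG = −nFE = −(2)(96485 C/mol)(+0.7782 V) = −150 kJ/mol.

−150 kJ/mol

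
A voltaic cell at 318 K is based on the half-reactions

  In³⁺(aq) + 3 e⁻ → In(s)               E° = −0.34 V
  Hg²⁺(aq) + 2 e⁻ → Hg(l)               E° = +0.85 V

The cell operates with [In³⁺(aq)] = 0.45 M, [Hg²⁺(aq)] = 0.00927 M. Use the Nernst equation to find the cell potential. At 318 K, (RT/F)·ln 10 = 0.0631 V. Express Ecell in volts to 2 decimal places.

Since E°(Hg²⁺/Hg) > E°(In³⁺/In), Hg²⁺/Hg serves as the cathode.
E°cell = +0.85 − (−0.34) = +1.19 V, with n = 6 electrons transferred.
The balanced reaction is 3 Hg²⁺(aq) + 2 In(s) → 3 Hg(l) + 2 In³⁺(aq), so Q = [In³⁺(aq)]^2 / [Hg²⁺(aq)]^3 = 2.54×10^5 and log Q = 5.405.
E = E° − (0.0631/n)·log Q = +1.19 − (0.0631/6)(5.405) = +1.13 V.

+1.13 V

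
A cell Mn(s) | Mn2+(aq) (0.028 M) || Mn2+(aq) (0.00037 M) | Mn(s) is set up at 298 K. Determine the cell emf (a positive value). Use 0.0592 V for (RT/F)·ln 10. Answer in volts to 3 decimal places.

For a concentration cell E°cell = 0, since both electrodes use the same couple.
The compartment with the higher Mn2+(aq) concentration (0.028 M) acts as the cathode; ions are reduced there and produced at the dilute (0.00037 M) anode.
With n = 2, Ecell = −(0.0592/2)·log([dilute]/[conc]) = −(0.0592/2)·log(0.00037/0.028) = +0.056 V.

0.056 V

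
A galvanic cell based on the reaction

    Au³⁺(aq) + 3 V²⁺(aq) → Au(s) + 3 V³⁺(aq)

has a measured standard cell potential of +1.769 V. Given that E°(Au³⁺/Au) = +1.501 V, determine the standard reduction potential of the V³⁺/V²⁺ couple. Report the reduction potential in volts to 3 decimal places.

In the reaction as written the Au³⁺/Au couple is reduced (cathode) and V³⁺/V²⁺ is oxidized (anode), so E°cell = E°(Au³⁺/Au) − E°(V³⁺/V²⁺).
E°(V³⁺/V²⁺) = E°(cathode) − E°cell = +1.501 − (+1.769) = −0.268 V.

−0.268 V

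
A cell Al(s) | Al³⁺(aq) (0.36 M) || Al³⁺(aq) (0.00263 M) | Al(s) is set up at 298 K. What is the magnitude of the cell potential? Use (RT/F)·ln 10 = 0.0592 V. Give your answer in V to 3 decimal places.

For a concentration cell E°cell = 0, since both electrodes use the same couple.
The compartment with the higher Al³⁺(aq) concentration (0.36 M) acts as the cathode; ions are reduced there and produced at the dilute (0.00263 M) anode.
With n = 3, Ecell = −(0.0592/3)·log([dilute]/[conc]) = −(0.0592/3)·log(0.00263/0.36) = +0.042 V.

0.042 V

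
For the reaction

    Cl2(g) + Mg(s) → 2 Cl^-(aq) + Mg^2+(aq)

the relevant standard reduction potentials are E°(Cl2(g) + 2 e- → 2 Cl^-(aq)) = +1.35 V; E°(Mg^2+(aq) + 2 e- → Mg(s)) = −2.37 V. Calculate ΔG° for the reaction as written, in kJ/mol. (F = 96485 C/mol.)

In the reaction as written Cl2(g) is reduced, so the Cl₂/Cl⁻ couple is the cathode and Mg²⁺/Mg is the anode.
E°cell = +1.35 − (−2.37) = +3.72 V; balancing electrons gives n = 2.
ΔG° = −nFE°cell = −(2)(96485)(+3.72) J/mol = −718 kJ/mol.

−718 kJ/mol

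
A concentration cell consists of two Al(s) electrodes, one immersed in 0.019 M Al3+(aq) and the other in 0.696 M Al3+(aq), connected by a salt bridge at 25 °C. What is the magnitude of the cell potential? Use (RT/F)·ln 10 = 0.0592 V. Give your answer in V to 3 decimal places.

For a concentration cell E°cell = 0, since both electrodes use the same couple.
The compartment with the higher Al3+(aq) concentration (0.696 M) acts as the cathode; ions are reduced there and produced at the dilute (0.019 M) anode.
With n = 3, Ecell = −(0.0592/3)·log([dilute]/[conc]) = −(0.0592/3)·log(0.019/0.696) = +0.031 V.

0.031 V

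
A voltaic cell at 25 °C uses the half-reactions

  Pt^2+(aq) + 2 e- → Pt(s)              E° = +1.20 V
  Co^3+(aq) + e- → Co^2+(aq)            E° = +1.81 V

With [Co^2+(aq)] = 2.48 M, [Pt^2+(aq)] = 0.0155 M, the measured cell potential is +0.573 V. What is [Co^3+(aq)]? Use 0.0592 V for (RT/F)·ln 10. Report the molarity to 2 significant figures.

0.073 M

With Co³⁺/Co²⁺ at the cathode and Pt²⁺/Pt at the anode, E°cell = +1.81 − (+1.20) = +0.61 V (n = 2).
From the Nernst equation, log Q = n(E° − E)/0.0592 = 2·(+0.61 − (+0.573))/0.0592 = 1.250.
The balanced reaction is 2 Co^3+(aq) + Pt(s) → 2 Co^2+(aq) + Pt^2+(aq), so Q = ([Co^2+(aq)]^2·[Pt^2+(aq)]) / [Co^3+(aq)]^2.
Substituting the known concentrations and solving, log [Co^3+(aq)] = −1.135 and [Co^3+(aq)] = 0.073 M.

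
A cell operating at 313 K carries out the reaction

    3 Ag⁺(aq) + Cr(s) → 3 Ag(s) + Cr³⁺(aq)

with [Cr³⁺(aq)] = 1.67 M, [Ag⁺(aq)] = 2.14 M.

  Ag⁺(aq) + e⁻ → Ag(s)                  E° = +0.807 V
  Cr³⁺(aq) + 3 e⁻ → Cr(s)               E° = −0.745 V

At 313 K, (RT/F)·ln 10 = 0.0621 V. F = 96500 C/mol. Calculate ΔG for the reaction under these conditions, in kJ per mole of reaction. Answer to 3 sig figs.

The standard cell potential is +0.807 − (−0.745) = +1.552 V, with n = 3 electrons in the balanced equation.
The reaction quotient is [Cr³⁺(aq)] / [Ag⁺(aq)]^3 = 0.17; by Nernst, E = +1.552 − (0.0621/3)(−0.769) = +1.5679 V.
Finally ΔG = −nFE = −(3)(96500 C/mol)(+1.5679 V) = −454 kJ/mol.

−454 kJ/mol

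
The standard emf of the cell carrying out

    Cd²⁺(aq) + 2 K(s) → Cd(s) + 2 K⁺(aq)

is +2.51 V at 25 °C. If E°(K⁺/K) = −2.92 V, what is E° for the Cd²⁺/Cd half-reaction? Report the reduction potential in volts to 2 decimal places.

In the reaction as written the Cd²⁺/Cd couple is reduced (cathode) and K⁺/K is oxidized (anode), so E°cell = E°(Cd²⁺/Cd) − E°(K⁺/K).
E°(Cd²⁺/Cd) = E°cell + E°(anode) = +2.51 + (−2.92) = −0.41 V.

−0.41 V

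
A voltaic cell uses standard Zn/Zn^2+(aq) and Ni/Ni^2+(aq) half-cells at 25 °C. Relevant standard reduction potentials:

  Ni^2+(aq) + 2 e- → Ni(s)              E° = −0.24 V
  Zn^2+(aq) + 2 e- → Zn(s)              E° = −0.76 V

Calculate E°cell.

The Ni²⁺/Ni couple has the higher E°, so Ni ion is reduced (cathode) and Zn is oxidized (anode).
E°cell = E°(cathode) − E°(anode) = −0.24 − (−0.76) = +0.52 V.

+0.52 V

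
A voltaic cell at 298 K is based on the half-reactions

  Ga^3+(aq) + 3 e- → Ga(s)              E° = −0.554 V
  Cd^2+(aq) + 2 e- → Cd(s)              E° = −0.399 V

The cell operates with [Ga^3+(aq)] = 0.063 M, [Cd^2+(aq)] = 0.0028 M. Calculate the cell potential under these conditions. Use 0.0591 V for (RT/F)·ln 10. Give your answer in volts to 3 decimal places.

+0.103 V

Cd²⁺/Cd is reduced (cathode, E° = −0.399 V) and Ga³⁺/Ga is oxidized (anode).
E°cell = −0.399 − (−0.554) = +0.155 V, with n = 6 electrons transferred.
The balanced reaction is 3 Cd^2+(aq) + 2 Ga(s) → 3 Cd(s) + 2 Ga^3+(aq), so Q = [Ga^3+(aq)]^2 / [Cd^2+(aq)]^3 = 1.81×10^5 and log Q = 5.257.
Applying E = E° − (RT ln10/nF)·log Q gives +0.155 − (0.0591/6)(5.257) = +0.103 V.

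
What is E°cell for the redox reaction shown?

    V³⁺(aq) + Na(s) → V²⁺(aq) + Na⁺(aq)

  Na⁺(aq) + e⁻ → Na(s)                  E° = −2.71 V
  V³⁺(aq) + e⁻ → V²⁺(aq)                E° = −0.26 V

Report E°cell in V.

V³⁺(aq) gains electrons, so the V³⁺/V²⁺ couple is the cathode; the Na⁺/Na couple is the anode.
E°cell = E°(cathode) − E°(anode) = −0.26 − (−2.71) = +2.45 V.

+2.45 V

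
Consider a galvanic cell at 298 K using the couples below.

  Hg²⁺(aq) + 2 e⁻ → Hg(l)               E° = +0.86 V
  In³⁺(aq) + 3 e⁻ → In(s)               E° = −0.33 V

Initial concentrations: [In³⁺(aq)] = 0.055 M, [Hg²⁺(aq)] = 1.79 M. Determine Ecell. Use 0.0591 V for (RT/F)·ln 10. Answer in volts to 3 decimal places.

+1.222 V

Since E°(Hg²⁺/Hg) > E°(In³⁺/In), Hg²⁺/Hg serves as the cathode.
E°cell = +0.86 − (−0.33) = +1.19 V, with n = 6 electrons transferred.
For the overall reaction 3 Hg²⁺(aq) + 2 In(s) → 3 Hg(l) + 2 In³⁺(aq), Q = [In³⁺(aq)]^2 / [Hg²⁺(aq)]^3 = 0.000527, giving log Q = −3.278.
Applying E = E° − (RT ln10/nF)·log Q gives +1.19 − (0.0591/6)(−3.278) = +1.222 V.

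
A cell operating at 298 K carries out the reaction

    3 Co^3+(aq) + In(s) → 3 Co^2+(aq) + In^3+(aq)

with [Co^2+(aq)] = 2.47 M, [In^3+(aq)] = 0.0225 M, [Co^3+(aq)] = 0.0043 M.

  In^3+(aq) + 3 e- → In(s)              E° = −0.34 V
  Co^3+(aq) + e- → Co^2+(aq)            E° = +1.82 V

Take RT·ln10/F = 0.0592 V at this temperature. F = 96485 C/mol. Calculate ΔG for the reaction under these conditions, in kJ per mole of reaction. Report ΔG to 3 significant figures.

−587 kJ/mol

The standard cell potential is +1.82 − (−0.34) = +2.16 V, with n = 3 electrons in the balanced equation.
Q = ([Co^2+(aq)]^3·[In^3+(aq)]) / [Co^3+(aq)]^3 = 4.26×10^6, so log Q = 6.630 and E = +2.16 − (0.0592/3)(6.630) = +2.0292 V.
Finally ΔG = −nFE = −(3)(96485 C/mol)(+2.0292 V) = −587 kJ/mol.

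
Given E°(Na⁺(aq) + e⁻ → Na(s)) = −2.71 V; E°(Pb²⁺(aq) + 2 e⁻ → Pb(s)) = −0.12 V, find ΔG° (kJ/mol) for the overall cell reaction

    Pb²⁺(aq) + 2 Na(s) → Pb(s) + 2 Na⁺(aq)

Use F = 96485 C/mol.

−500 kJ/mol

In the reaction as written Pb²⁺(aq) is reduced, so the Pb²⁺/Pb couple is the cathode and Na⁺/Na is the anode.
E°cell = −0.12 − (−2.71) = +2.59 V; balancing electrons gives n = 2.
ΔG° = −nFE°cell = −(2)(96485)(+2.59) J/mol = −500 kJ/mol.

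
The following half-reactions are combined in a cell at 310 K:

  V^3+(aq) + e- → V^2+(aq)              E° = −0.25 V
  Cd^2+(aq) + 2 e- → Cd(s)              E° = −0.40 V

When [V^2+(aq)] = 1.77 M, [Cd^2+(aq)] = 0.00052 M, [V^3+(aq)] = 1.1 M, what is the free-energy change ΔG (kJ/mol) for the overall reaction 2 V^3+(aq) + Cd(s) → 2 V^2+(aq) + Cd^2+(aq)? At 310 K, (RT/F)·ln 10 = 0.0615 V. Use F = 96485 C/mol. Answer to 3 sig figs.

The standard cell potential is −0.25 − (−0.40) = +0.15 V, with n = 2 electrons in the balanced equation.
The reaction quotient is ([V^2+(aq)]^2·[Cd^2+(aq)]) / [V^3+(aq)]^2 = 0.00135; by Nernst, E = +0.15 − (0.0615/2)(−2.871) = +0.2383 V.
Then ΔG = −nFE = −2 × 96485 × +0.2383 J/mol = −46.0 kJ/mol.

−46.0 kJ/mol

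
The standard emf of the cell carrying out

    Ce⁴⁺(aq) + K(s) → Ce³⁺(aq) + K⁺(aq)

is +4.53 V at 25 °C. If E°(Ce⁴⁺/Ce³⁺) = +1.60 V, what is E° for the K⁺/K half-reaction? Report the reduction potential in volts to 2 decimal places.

−2.93 V

In the reaction as written the Ce⁴⁺/Ce³⁺ couple is reduced (cathode) and K⁺/K is oxidized (anode), so E°cell = E°(Ce⁴⁺/Ce³⁺) − E°(K⁺/K).
E°(K⁺/K) = E°(cathode) − E°cell = +1.60 − (+4.53) = −2.93 V.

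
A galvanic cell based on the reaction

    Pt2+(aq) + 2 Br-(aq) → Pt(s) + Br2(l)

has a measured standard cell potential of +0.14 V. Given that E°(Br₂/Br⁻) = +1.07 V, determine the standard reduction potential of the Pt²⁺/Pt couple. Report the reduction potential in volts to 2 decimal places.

In the reaction as written the Pt²⁺/Pt couple is reduced (cathode) and Br₂/Br⁻ is oxidized (anode), so E°cell = E°(Pt²⁺/Pt) − E°(Br₂/Br⁻).
E°(Pt²⁺/Pt) = E°cell + E°(anode) = +0.14 + (+1.07) = +1.21 V.

+1.21 V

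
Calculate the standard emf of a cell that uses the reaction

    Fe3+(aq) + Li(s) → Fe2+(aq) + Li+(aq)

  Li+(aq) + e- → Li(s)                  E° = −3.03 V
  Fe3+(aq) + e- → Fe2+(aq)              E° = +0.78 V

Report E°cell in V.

+3.81 V

In the reaction as written, Fe3+(aq) is reduced (cathode) and Li+(aq) is produced by oxidation at the anode.
E°cell = E°(cathode) − E°(anode) = +0.78 − (−3.03) = +3.81 V.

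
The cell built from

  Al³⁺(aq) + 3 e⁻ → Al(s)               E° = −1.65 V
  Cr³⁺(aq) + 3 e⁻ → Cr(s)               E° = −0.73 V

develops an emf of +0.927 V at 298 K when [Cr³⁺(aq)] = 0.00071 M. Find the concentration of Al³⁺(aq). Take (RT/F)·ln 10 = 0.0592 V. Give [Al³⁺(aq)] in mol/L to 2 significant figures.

Cr³⁺/Cr is the cathode (higher E°); E°cell = −0.73 − (−1.65) = +0.92 V with n = 3.
From the Nernst equation, log Q = n(E° − E)/0.0592 = 3·(+0.92 − (+0.927))/0.0592 = −0.355.
For Cr³⁺(aq) + Al(s) → Cr(s) + Al³⁺(aq), the reaction quotient is Q = [Al³⁺(aq)] / [Cr³⁺(aq)].
Substituting the known concentrations and solving, log [Al³⁺(aq)] = −3.504 and [Al³⁺(aq)] = 0.00031 M.

0.00031 M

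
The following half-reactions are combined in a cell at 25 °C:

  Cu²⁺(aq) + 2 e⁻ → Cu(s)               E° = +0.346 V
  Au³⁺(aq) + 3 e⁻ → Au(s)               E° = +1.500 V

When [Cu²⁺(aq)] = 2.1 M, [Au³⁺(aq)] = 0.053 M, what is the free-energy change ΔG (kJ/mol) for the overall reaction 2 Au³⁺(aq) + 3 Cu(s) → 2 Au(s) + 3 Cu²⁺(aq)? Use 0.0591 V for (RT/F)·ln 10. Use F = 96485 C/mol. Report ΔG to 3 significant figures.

E°cell = +1.500 − (+0.346) = +1.154 V; the balanced reaction transfers n = 6 electrons.
The reaction quotient is [Cu²⁺(aq)]^3 / [Au³⁺(aq)]^2 = 3.3×10^3; by Nernst, E = +1.154 − (0.0591/6)(3.518) = +1.1193 V.
Finally ΔG = −nFE = −(6)(96485 C/mol)(+1.1193 V) = −648 kJ/mol.

−648 kJ/mol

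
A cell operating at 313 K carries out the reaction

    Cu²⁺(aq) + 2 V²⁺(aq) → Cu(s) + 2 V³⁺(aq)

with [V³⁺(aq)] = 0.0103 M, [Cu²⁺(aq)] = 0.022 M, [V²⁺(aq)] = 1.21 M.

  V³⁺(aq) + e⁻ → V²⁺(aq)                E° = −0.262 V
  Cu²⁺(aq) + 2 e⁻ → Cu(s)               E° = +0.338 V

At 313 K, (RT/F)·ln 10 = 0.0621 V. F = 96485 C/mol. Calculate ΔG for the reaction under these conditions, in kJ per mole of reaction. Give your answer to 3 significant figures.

E°cell = +0.338 − (−0.262) = +0.600 V; the balanced reaction transfers n = 2 electrons.
The reaction quotient is [V³⁺(aq)]^2 / ([Cu²⁺(aq)]·[V²⁺(aq)]^2) = 0.00329; by Nernst, E = +0.600 − (0.0621/2)(−2.482) = +0.6771 V.
ΔG = −nFE = −(2)(96485)(+0.6771) J/mol = −131 kJ/mol.

−131 kJ/mol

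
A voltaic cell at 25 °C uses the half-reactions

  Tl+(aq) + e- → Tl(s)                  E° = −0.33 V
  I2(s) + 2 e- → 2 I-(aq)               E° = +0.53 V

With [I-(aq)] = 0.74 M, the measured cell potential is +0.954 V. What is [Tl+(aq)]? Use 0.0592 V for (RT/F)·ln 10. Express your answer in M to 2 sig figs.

0.035 M

With I₂/I⁻ at the cathode and Tl⁺/Tl at the anode, E°cell = +0.53 − (−0.33) = +0.86 V (n = 2).
Since E = E° − (0.0592/n)·log Q, log Q = n(E° − E)/0.0592 = −3.176.
Balancing electrons gives I2(s) + 2 Tl(s) → 2 I-(aq) + 2 Tl+(aq); thus Q = [I-(aq)]^2·[Tl+(aq)]^2.
Substituting the known concentrations and solving, log [Tl+(aq)] = −1.457 and [Tl+(aq)] = 0.035 M.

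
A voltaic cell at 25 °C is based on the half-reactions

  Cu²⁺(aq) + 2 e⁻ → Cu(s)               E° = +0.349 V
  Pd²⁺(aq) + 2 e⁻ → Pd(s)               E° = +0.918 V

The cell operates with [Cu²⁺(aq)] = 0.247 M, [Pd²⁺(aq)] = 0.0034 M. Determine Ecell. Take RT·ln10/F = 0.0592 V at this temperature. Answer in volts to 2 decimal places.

Pd²⁺/Pd is reduced (cathode, E° = +0.918 V) and Cu²⁺/Cu is oxidized (anode).
E°cell = E°cat − E°an = +0.918 − (+0.349) = +0.569 V; n = 2.
For the overall reaction Pd²⁺(aq) + Cu(s) → Pd(s) + Cu²⁺(aq), Q = [Cu²⁺(aq)] / [Pd²⁺(aq)] = 72.6, giving log Q = 1.861.
By the Nernst equation, E = +0.569 − (0.0592/2)·(1.861) = +0.51 V.

+0.51 V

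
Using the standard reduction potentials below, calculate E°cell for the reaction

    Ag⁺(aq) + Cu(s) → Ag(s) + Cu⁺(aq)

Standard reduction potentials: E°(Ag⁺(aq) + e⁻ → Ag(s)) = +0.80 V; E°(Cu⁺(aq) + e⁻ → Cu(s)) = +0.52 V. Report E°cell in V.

+0.28 V

Ag⁺(aq) gains electrons, so the Ag⁺/Ag couple is the cathode; the Cu⁺/Cu couple is the anode.
E°cell = E°(cathode) − E°(anode) = +0.80 − (+0.52) = +0.28 V.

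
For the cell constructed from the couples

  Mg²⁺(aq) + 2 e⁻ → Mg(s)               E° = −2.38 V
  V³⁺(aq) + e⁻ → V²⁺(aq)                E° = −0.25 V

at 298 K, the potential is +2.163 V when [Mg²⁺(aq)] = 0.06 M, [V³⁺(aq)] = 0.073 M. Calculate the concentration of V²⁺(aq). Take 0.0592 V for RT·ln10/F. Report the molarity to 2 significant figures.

0.083 M

V³⁺/V²⁺ is the cathode (higher E°); E°cell = −0.25 − (−2.38) = +2.13 V with n = 2.
From the Nernst equation, log Q = n(E° − E)/0.0592 = 2·(+2.13 − (+2.163))/0.0592 = −1.115.
The balanced reaction is 2 V³⁺(aq) + Mg(s) → 2 V²⁺(aq) + Mg²⁺(aq), so Q = ([V²⁺(aq)]^2·[Mg²⁺(aq)]) / [V³⁺(aq)]^2.
Substituting the known concentrations and solving, log [V²⁺(aq)] = −1.083 and [V²⁺(aq)] = 0.083 M.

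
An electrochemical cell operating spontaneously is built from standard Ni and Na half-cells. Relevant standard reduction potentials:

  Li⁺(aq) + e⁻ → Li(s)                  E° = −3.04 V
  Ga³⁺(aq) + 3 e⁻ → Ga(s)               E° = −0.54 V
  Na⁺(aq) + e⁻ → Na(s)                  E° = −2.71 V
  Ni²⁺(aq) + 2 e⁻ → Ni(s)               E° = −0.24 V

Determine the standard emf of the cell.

+2.47 V

The Ni²⁺/Ni couple has the higher E°, so Ni ion is reduced (cathode) and Na is oxidized (anode).
E°cell = E°(cathode) − E°(anode) = −0.24 − (−2.71) = +2.47 V.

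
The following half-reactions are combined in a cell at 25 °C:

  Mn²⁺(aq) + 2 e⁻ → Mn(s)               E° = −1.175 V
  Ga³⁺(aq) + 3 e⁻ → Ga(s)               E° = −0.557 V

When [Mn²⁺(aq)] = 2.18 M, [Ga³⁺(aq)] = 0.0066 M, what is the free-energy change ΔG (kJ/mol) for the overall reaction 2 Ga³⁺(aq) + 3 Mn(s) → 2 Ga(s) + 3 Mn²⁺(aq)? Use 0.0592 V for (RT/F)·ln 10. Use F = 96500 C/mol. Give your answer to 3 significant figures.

−327 kJ/mol

E°cell = −0.557 − (−1.175) = +0.618 V; the balanced reaction transfers n = 6 electrons.
Q = [Mn²⁺(aq)]^3 / [Ga³⁺(aq)]^2 = 2.38×10^5, so log Q = 5.376 and E = +0.618 − (0.0592/6)(5.376) = +0.5650 V.
Finally ΔG = −nFE = −(6)(96500 C/mol)(+0.5650 V) = −327 kJ/mol.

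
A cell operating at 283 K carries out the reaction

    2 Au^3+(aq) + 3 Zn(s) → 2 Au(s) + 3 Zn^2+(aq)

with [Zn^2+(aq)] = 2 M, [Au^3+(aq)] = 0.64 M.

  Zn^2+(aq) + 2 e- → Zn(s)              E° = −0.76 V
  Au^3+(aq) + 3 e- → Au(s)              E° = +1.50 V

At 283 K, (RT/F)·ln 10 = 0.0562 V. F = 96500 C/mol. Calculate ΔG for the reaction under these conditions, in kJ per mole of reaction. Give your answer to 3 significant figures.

−1300 kJ/mol

The standard cell potential is +1.50 − (−0.76) = +2.26 V, with n = 6 electrons in the balanced equation.
The reaction quotient is [Zn^2+(aq)]^3 / [Au^3+(aq)]^2 = 19.5; by Nernst, E = +2.26 − (0.0562/6)(1.291) = +2.2479 V.
ΔG = −nFE = −(6)(96500)(+2.2479) J/mol = −1300 kJ/mol.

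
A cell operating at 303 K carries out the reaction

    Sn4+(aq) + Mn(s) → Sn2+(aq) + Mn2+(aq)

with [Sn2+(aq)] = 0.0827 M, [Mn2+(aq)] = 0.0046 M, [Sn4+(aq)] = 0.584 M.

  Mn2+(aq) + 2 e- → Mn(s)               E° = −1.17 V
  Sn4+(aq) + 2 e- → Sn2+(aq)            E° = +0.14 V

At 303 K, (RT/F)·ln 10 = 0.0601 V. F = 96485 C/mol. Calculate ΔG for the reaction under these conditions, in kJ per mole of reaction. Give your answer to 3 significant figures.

−271 kJ/mol

With Sn⁴⁺/Sn²⁺ reduced at the cathode, E°cell = +0.14 − (−1.17) = +1.31 V and n = 2.
Here Q = ([Sn2+(aq)]·[Mn2+(aq)]) / [Sn4+(aq)] = 0.000651 (log Q = −3.186), giving E = +1.31 − (0.0601/2)·(−3.186) = +1.4057 V.
Finally ΔG = −nFE = −(2)(96485 C/mol)(+1.4057 V) = −271 kJ/mol.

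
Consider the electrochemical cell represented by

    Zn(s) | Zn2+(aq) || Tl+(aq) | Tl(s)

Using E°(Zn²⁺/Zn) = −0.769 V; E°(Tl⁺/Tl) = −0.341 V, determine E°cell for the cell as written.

By convention the left-hand electrode in cell notation is the anode (oxidation) and the right-hand electrode is the cathode (reduction).
E°cell = E°(right) − E°(left) = −0.341 − (−0.769) = +0.428 V.

+0.428 V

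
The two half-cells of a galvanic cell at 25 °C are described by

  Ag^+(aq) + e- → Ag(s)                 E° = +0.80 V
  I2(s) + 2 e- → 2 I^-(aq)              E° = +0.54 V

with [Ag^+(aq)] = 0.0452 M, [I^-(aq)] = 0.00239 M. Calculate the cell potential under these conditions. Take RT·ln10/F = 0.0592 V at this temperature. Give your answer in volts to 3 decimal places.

+0.025 V

The Ag⁺/Ag couple has the more positive E°, so it is the cathode; I₂/I⁻ is the anode.
The standard potential is +0.80 − (+0.54) = +0.26 V and the balanced reaction transfers n = 2 electrons.
The balanced reaction is 2 Ag^+(aq) + 2 I^-(aq) → 2 Ag(s) + I2(s), so Q = 1 / ([Ag^+(aq)]^2·[I^-(aq)]^2) = 8.57×10^7 and log Q = 7.933.
E = E° − (0.0592/n)·log Q = +0.26 − (0.0592/2)(7.933) = +0.025 V.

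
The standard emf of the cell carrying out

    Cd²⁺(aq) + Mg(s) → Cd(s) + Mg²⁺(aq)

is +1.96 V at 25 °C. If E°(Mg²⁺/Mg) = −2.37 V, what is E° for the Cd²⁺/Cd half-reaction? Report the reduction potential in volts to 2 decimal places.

In the reaction as written the Cd²⁺/Cd couple is reduced (cathode) and Mg²⁺/Mg is oxidized (anode), so E°cell = E°(Cd²⁺/Cd) − E°(Mg²⁺/Mg).
E°(Cd²⁺/Cd) = E°cell + E°(anode) = +1.96 + (−2.37) = −0.41 V.

−0.41 V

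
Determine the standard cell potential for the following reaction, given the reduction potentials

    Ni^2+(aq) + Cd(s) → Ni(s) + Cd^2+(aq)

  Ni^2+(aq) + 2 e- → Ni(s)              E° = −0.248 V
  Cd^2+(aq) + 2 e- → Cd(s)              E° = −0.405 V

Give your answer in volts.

+0.157 V

In the reaction as written, Ni^2+(aq) is reduced (cathode) and Cd^2+(aq) is produced by oxidation at the anode.
E°cell = E°(cathode) − E°(anode) = −0.248 − (−0.405) = +0.157 V.
The positive value indicates the reaction is spontaneous as written.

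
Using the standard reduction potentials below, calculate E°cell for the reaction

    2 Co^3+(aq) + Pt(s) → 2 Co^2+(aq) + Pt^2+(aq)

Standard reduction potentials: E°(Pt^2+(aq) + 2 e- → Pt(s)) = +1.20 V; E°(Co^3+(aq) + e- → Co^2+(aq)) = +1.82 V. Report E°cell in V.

Co^3+(aq) gains electrons, so the Co³⁺/Co²⁺ couple is the cathode; the Pt²⁺/Pt couple is the anode.
E°cell = E°(cathode) − E°(anode) = +1.82 − (+1.20) = +0.62 V.
The positive value indicates the reaction is spontaneous as written.

+0.62 V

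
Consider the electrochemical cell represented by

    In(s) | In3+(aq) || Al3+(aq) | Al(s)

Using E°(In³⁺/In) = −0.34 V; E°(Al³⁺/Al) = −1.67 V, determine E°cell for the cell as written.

By convention the left-hand electrode in cell notation is the anode (oxidation) and the right-hand electrode is the cathode (reduction).
E°cell = E°(right) − E°(left) = −1.67 − (−0.34) = −1.33 V.
The negative sign shows that, as written, the cell would require an external voltage to drive the reaction.

−1.33 V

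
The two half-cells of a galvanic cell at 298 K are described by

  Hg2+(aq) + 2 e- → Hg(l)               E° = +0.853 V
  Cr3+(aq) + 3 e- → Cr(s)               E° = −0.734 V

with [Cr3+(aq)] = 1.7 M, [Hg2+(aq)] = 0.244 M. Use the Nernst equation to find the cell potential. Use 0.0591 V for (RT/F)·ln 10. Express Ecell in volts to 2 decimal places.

Since E°(Hg²⁺/Hg) > E°(Cr³⁺/Cr), Hg²⁺/Hg serves as the cathode.
E°cell = E°cat − E°an = +0.853 − (−0.734) = +1.587 V; n = 6.
The balanced reaction is 3 Hg2+(aq) + 2 Cr(s) → 3 Hg(l) + 2 Cr3+(aq), so Q = [Cr3+(aq)]^2 / [Hg2+(aq)]^3 = 199 and log Q = 2.299.
By the Nernst equation, E = +1.587 − (0.0591/6)·(2.299) = +1.56 V.

+1.56 V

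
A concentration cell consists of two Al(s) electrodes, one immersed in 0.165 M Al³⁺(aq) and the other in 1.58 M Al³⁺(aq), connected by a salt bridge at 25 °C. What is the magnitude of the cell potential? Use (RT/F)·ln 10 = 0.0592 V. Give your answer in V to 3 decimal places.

0.019 V

For a concentration cell E°cell = 0, since both electrodes use the same couple.
The compartment with the higher Al³⁺(aq) concentration (1.58 M) acts as the cathode; ions are reduced there and produced at the dilute (0.165 M) anode.
With n = 3, Ecell = −(0.0592/3)·log([dilute]/[conc]) = −(0.0592/3)·log(0.165/1.58) = +0.019 V.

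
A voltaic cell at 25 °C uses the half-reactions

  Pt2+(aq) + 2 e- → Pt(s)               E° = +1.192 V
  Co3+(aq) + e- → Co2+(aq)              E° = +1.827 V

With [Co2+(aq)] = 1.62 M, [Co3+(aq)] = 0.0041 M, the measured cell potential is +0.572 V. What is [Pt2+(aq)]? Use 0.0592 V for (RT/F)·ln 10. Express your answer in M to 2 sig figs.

0.00086 M

With Co³⁺/Co²⁺ at the cathode and Pt²⁺/Pt at the anode, E°cell = +1.827 − (+1.192) = +0.635 V (n = 2).
From the Nernst equation, log Q = n(E° − E)/0.0592 = 2·(+0.635 − (+0.572))/0.0592 = 2.128.
The balanced reaction is 2 Co3+(aq) + Pt(s) → 2 Co2+(aq) + Pt2+(aq), so Q = ([Co2+(aq)]^2·[Pt2+(aq)]) / [Co3+(aq)]^2.
Substituting the known concentrations and solving, log [Pt2+(aq)] = −3.065 and [Pt2+(aq)] = 0.00086 M.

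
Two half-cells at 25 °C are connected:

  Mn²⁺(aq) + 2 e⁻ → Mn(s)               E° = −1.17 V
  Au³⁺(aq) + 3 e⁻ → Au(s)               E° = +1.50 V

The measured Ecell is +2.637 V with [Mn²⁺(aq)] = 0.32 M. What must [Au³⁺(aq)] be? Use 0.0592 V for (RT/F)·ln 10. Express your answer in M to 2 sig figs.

0.0038 M

The Au³⁺/Au couple has the larger reduction potential, so it is the cathode: E°cell = +1.50 − (−1.17) = +2.67 V and n = 6.
Since E = E° − (0.0592/n)·log Q, log Q = n(E° − E)/0.0592 = 3.345.
For 2 Au³⁺(aq) + 3 Mn(s) → 2 Au(s) + 3 Mn²⁺(aq), the reaction quotient is Q = [Mn²⁺(aq)]^3 / [Au³⁺(aq)]^2.
Substituting the known concentrations and solving, log [Au³⁺(aq)] = −2.415 and [Au³⁺(aq)] = 0.0038 M.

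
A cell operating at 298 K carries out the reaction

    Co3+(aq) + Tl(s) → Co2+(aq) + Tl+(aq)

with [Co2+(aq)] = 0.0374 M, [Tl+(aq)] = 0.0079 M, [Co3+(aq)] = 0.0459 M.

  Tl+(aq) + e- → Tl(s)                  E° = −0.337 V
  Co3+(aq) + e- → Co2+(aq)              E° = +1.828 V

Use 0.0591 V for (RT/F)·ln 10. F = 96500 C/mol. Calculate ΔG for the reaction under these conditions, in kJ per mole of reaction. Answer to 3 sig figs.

E°cell = +1.828 − (−0.337) = +2.165 V; the balanced reaction transfers n = 1 electron.
Here Q = ([Co2+(aq)]·[Tl+(aq)]) / [Co3+(aq)] = 0.00644 (log Q = −2.191), giving E = +2.165 − (0.0591/1)·(−2.191) = +2.2945 V.
Then ΔG = −nFE = −1 × 96500 × +2.2945 J/mol = −221 kJ/mol.

−221 kJ/mol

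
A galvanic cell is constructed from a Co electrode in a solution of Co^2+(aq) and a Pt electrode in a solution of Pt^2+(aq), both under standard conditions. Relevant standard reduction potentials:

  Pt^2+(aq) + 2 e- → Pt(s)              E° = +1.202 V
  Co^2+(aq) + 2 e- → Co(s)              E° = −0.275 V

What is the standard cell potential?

The Pt²⁺/Pt couple has the higher E°, so Pt ion is reduced (cathode) and Co is oxidized (anode).
E°cell = E°(cathode) − E°(anode) = +1.202 − (−0.275) = +1.477 V.

+1.477 V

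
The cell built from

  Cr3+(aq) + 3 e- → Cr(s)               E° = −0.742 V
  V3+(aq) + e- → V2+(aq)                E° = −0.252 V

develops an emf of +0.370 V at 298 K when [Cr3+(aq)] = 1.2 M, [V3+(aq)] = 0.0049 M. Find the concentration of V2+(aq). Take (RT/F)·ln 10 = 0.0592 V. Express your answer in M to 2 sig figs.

0.49 M

V³⁺/V²⁺ is the cathode (higher E°); E°cell = −0.252 − (−0.742) = +0.490 V with n = 3.
From the Nernst equation, log Q = n(E° − E)/0.0592 = 3·(+0.490 − (+0.370))/0.0592 = 6.081.
Balancing electrons gives 3 V3+(aq) + Cr(s) → 3 V2+(aq) + Cr3+(aq); thus Q = ([V2+(aq)]^3·[Cr3+(aq)]) / [V3+(aq)]^3.
Isolating [V2+(aq)] in Q = 10^{6.081} yields log [V2+(aq)] = −0.309, i.e. 0.49 M.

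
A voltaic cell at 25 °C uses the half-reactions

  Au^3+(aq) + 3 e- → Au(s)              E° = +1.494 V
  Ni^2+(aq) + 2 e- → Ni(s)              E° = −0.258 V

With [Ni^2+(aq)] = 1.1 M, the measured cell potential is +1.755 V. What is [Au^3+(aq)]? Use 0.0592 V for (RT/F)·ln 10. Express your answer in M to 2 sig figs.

1.6 M

The Au³⁺/Au couple has the larger reduction potential, so it is the cathode: E°cell = +1.494 − (−0.258) = +1.752 V and n = 6.
Rearranging E = E° − (0.0592/n)·log Q gives log Q = 6(+1.752 − (+1.755))/0.0592 = −0.304.
Balancing electrons gives 2 Au^3+(aq) + 3 Ni(s) → 2 Au(s) + 3 Ni^2+(aq); thus Q = [Ni^2+(aq)]^3 / [Au^3+(aq)]^2.
Isolating [Au^3+(aq)] in Q = 10^{−0.304} yields log [Au^3+(aq)] = 0.214, i.e. 1.6 M.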